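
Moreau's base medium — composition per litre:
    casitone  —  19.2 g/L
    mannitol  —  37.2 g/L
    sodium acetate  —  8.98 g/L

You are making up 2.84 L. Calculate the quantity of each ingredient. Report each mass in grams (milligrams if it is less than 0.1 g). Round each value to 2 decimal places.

casitone 54.53 g; mannitol 105.65 g; sodium acetate 25.50 g

Working volume: 2.84 L.
casitone: 19.2 g/L × 2.84 L = 54.53 g
mannitol: 37.2 g/L × 2.84 L = 105.65 g
sodium acetate: 8.98 g/L × 2.84 L = 25.50 g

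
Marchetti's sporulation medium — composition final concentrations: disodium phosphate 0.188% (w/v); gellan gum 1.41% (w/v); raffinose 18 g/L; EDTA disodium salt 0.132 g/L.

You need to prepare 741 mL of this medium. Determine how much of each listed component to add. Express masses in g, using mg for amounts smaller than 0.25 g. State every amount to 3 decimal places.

disodium phosphate 1.393 g; gellan gum 10.448 g; raffinose 13.338 g; EDTA disodium salt 97.812 mg

Scale factor relative to 1 L: 0.741.
disodium phosphate: 0.188% w/v = 1.88 g/L → 1.88 × 0.741 L = 1.393 g
gellan gum: 1.41% w/v = 14.1 g/L → 14.1 × 0.741 L = 10.448 g
raffinose: 18 g/L × 0.741 L = 13.338 g
EDTA disodium salt: 0.132 g/L × 0.741 L = 0.097812 g = 97.812 mg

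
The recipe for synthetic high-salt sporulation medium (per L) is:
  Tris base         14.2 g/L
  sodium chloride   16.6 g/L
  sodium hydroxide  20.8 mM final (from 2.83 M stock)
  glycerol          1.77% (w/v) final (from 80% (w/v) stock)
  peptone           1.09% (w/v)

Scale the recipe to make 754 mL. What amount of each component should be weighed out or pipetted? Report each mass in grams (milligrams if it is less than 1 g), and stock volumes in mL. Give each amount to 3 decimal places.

Tris base 10.707 g; sodium chloride 12.516 g; sodium hydroxide 5.542 mL; glycerol 16.682 mL; peptone 8.219 g

Working volume: 754 mL = 0.754 L.
Tris base: 14.2 g/L × 0.754 L = 10.707 g
sodium chloride: 16.6 g/L × 0.754 L = 12.516 g
sodium hydroxide: V = C2·V2/C1 = 20.8 mM × 754 mL ÷ 2830 mM = 5.542 mL
glycerol: dilute stock: 1.77% ÷ 80% × 754 mL = 16.682 mL
peptone: 1.09% w/v = 10.9 g/L → 10.9 × 0.754 L = 8.219 g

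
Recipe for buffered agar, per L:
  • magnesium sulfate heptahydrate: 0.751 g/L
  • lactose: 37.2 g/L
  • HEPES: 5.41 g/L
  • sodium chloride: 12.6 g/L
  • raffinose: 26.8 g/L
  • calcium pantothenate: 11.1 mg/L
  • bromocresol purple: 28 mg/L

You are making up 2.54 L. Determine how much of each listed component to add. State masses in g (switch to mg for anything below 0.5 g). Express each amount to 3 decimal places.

Scale factor relative to 1 L: 2.54.
magnesium sulfate heptahydrate: 0.751 g/L × 2.54 L = 1.908 g
lactose: 37.2 g/L × 2.54 L = 94.488 g
HEPES: 5.41 g/L × 2.54 L = 13.741 g
sodium chloride: 12.6 g/L × 2.54 L = 32.004 g
raffinose: 26.8 g/L × 2.54 L = 68.072 g
calcium pantothenate: 11.1 mg/L × 2.54 L = 28.194 mg
bromocresol purple: 28 mg/L × 2.54 L = 71.120 mg

magnesium sulfate heptahydrate 1.908 g; lactose 94.488 g; HEPES 13.741 g; sodium chloride 32.004 g; raffinose 68.072 g; calcium pantothenate 28.194 mg; bromocresol purple 71.120 mg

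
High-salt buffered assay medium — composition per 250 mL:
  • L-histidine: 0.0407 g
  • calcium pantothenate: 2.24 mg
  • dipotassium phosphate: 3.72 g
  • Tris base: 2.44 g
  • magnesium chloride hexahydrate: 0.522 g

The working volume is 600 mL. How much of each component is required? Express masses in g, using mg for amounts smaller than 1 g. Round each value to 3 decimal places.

Scale factor = 600 mL / 250 mL = 2.4.
L-histidine: 0.0407 g × (600 mL / 250 mL) = 0.09768 g = 97.680 mg
calcium pantothenate: 2.24 mg × (600 mL / 250 mL) = 5.376 mg
dipotassium phosphate: 3.72 g × (600 mL / 250 mL) = 8.928 g
Tris base: 2.44 g × (600 mL / 250 mL) = 5.856 g
magnesium chloride hexahydrate: 0.522 g × (600 mL / 250 mL) = 1.253 g

L-histidine 97.680 mg; calcium pantothenate 5.376 mg; dipotassium phosphate 8.928 g; Tris base 5.856 g; magnesium chloride hexahydrate 1.253 g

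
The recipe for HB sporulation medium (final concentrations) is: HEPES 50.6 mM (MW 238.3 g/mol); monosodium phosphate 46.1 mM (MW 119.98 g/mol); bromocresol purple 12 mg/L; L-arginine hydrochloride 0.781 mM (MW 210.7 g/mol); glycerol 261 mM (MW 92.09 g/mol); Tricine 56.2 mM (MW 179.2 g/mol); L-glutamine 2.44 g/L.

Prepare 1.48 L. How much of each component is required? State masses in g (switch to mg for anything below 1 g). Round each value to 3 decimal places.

HEPES 17.846 g; monosodium phosphate 8.186 g; bromocresol purple 17.760 mg; L-arginine hydrochloride 243.544 mg; glycerol 35.573 g; Tricine 14.905 g; L-glutamine 3.611 g

Scale factor relative to 1 L: 1.48.
HEPES: 50.6 mmol/L × 238.3 g/mol × 1.48 L ÷ 1000 = 17.846 g
monosodium phosphate: 46.1 mmol/L × 119.98 g/mol × 1.48 L ÷ 1000 = 8.186 g
bromocresol purple: 12 mg/L × 1.48 L = 17.760 mg
L-arginine hydrochloride: 0.781 mmol/L × 210.7 mg/mmol × 1.48 L = 243.544 mg
glycerol: 261 mmol/L × 92.09 g/mol × 1.48 L ÷ 1000 = 35.573 g
Tricine: 56.2 mmol/L × 179.2 g/mol × 1.48 L ÷ 1000 = 14.905 g
L-glutamine: 2.44 g/L × 1.48 L = 3.611 g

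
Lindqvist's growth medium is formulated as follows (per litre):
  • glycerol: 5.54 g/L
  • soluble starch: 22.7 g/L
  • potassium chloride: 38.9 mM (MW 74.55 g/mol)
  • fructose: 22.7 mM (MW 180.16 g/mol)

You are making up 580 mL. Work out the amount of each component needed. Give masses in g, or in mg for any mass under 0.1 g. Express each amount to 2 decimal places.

Scale factor relative to 1 L: 0.58.
glycerol: 5.54 g/L × 0.58 L = 3.21 g
soluble starch: 22.7 g/L × 0.58 L = 13.17 g
potassium chloride: 38.9 mmol/L × 74.55 g/mol × 0.58 L ÷ 1000 = 1.68 g
fructose: 22.7 mmol/L × 180.16 g/mol × 0.58 L ÷ 1000 = 2.37 g

glycerol 3.21 g; soluble starch 13.17 g; potassium chloride 1.68 g; fructose 2.37 g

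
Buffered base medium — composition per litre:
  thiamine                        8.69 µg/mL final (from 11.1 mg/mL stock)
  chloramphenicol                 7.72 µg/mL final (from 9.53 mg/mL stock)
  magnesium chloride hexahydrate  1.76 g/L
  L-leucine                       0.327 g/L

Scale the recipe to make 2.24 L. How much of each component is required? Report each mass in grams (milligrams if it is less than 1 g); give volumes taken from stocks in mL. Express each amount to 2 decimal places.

Scale factor relative to 1 L: 2.24.
thiamine: dilute stock: 8.69 µg/mL × 2240 mL ÷ 11100 µg/mL = 1.75 mL
chloramphenicol: V = C2·V2/C1 = 7.72 µg/mL × 2240 mL ÷ 9530 µg/mL = 1.81 mL
magnesium chloride hexahydrate: 1.76 g/L × 2.24 L = 3.94 g
L-leucine: 0.327 g/L × 2.24 L = 0.73248 g = 732.48 mg

thiamine 1.75 mL; chloramphenicol 1.81 mL; magnesium chloride hexahydrate 3.94 g; L-leucine 732.48 mg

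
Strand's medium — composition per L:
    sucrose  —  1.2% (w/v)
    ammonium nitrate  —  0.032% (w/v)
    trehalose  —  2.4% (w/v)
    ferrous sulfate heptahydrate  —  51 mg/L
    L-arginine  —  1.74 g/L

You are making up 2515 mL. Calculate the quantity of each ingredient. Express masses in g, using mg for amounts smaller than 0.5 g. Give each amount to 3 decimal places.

sucrose 30.180 g; ammonium nitrate 0.805 g; trehalose 60.360 g; ferrous sulfate heptahydrate 128.265 mg; L-arginine 4.376 g

Scale factor relative to 1 L: 2.515.
sucrose: 1.2 g per 100 mL × 2515 mL ÷ 100 = 30.180 g
ammonium nitrate: 0.032 g per 100 mL × 2515 mL ÷ 100 = 0.805 g
trehalose: 2.4% w/v = 24 g/L → 24 × 2.515 L = 60.360 g
ferrous sulfate heptahydrate: 51 mg/L × 2.515 L = 128.265 mg
L-arginine: 1.74 g/L × 2.515 L = 4.376 g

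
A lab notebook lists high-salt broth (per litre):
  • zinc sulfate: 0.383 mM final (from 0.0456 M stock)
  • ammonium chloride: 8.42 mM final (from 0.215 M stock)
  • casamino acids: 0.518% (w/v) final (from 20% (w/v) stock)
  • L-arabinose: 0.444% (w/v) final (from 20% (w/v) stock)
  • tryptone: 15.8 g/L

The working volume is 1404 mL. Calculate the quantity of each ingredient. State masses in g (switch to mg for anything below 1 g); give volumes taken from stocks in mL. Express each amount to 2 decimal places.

zinc sulfate 11.79 mL; ammonium chloride 54.98 mL; casamino acids 36.36 mL; L-arabinose 31.17 mL; tryptone 22.18 g

Scale factor relative to 1 L: 1.404.
zinc sulfate: V = C2·V2/C1 = 0.383 mM × 1404 mL ÷ 45.6 mM = 11.79 mL
ammonium chloride: C1V1 = C2V2 → 8.42 mM × 1404 mL ÷ 215 mM = 54.98 mL
casamino acids: dilute stock: 0.518% ÷ 20% × 1404 mL = 36.36 mL
L-arabinose: dilute stock: 0.444% ÷ 20% × 1404 mL = 31.17 mL
tryptone: 15.8 g/L × 1.404 L = 22.18 g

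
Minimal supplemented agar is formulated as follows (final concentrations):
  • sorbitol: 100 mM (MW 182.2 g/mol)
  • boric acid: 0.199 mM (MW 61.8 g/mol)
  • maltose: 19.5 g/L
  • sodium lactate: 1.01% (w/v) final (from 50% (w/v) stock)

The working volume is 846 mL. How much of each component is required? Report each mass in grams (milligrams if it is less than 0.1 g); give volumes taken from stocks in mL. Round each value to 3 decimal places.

Scale factor relative to 1 L: 0.846.
sorbitol: 100 mmol/L × 182.2 g/mol × 0.846 L ÷ 1000 = 15.414 g
boric acid: 0.199 mmol/L × 61.8 mg/mmol × 0.846 L = 10.404 mg
maltose: 19.5 g/L × 0.846 L = 16.497 g
sodium lactate: C1V1 = C2V2 → 1.01% ÷ 50% × 846 mL = 17.089 mL

sorbitol 15.414 g; boric acid 10.404 mg; maltose 16.497 g; sodium lactate 17.089 mL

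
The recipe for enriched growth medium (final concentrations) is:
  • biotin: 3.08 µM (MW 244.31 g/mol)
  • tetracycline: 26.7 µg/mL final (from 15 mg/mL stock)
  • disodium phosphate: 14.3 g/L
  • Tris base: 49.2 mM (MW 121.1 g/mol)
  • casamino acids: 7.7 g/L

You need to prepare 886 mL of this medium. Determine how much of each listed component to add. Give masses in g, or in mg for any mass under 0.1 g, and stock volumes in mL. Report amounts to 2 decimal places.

Scale factor relative to 1 L: 0.886.
biotin: 3.08 µmol/L × 244.31 g/mol × 0.886 L ÷ 1000 = 0.67 mg
tetracycline: V = C2·V2/C1 = 26.7 µg/mL × 886 mL ÷ 15000 µg/mL = 1.58 mL
disodium phosphate: 14.3 g/L × 0.886 L = 12.67 g
Tris base: 49.2 mmol/L × 121.1 g/mol × 0.886 L ÷ 1000 = 5.28 g
casamino acids: 7.7 g/L × 0.886 L = 6.82 g

biotin 0.67 mg; tetracycline 1.58 mL; disodium phosphate 12.67 g; Tris base 5.28 g; casamino acids 6.82 g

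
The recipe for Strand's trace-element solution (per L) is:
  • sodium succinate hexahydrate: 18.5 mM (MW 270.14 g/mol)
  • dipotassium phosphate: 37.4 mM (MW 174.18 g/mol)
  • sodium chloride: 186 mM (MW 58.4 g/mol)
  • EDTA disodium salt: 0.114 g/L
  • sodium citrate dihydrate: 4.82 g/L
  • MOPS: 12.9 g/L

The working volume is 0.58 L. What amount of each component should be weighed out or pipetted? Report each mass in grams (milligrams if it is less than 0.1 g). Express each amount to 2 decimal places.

sodium succinate hexahydrate 2.90 g; dipotassium phosphate 3.78 g; sodium chloride 6.30 g; EDTA disodium salt 66.12 mg; sodium citrate dihydrate 2.80 g; MOPS 7.48 g

Working volume: 0.58 L.
sodium succinate hexahydrate: 18.5 mmol/L × 270.14 g/mol × 0.58 L ÷ 1000 = 2.90 g
dipotassium phosphate: 37.4 mmol/L × 174.18 g/mol × 0.58 L ÷ 1000 = 3.78 g
sodium chloride: 186 mmol/L × 58.4 g/mol × 0.58 L ÷ 1000 = 6.30 g
EDTA disodium salt: 0.114 g/L × 0.58 L = 0.06612 g = 66.12 mg
sodium citrate dihydrate: 4.82 g/L × 0.58 L = 2.80 g
MOPS: 12.9 g/L × 0.58 L = 7.48 g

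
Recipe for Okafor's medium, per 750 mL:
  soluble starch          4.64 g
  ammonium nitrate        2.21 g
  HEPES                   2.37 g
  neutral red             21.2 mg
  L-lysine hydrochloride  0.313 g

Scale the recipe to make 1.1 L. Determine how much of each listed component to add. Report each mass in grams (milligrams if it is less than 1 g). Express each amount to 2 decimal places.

Scale factor = 1100 mL / 750 mL = 1.46667.
soluble starch: 4.64 g × (1100 mL / 750 mL) = 6.81 g
ammonium nitrate: 2.21 g × (1100 mL / 750 mL) = 3.24 g
HEPES: 2.37 g × (1100 mL / 750 mL) = 3.48 g
neutral red: 21.2 mg × (1100 mL / 750 mL) = 31.09 mg
L-lysine hydrochloride: 0.313 g × (1100 mL / 750 mL) = 0.459067 g = 459.07 mg

soluble starch 6.81 g; ammonium nitrate 3.24 g; HEPES 3.48 g; neutral red 31.09 mg; L-lysine hydrochloride 459.07 mg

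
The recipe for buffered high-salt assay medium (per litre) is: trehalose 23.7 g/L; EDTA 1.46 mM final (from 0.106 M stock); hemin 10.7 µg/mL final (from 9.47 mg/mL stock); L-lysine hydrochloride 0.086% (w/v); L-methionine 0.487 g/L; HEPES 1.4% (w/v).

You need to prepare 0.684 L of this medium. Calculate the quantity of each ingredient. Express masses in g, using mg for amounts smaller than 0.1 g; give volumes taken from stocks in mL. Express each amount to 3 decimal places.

Working volume: 0.684 L.
trehalose: 23.7 g/L × 0.684 L = 16.211 g
EDTA: V = C2·V2/C1 = 1.46 mM × 684 mL ÷ 106 mM = 9.421 mL
hemin: dilute stock: 10.7 µg/mL × 684 mL ÷ 9470 µg/mL = 0.773 mL
L-lysine hydrochloride: 0.086% w/v = 0.86 g/L → 0.86 × 0.684 L = 0.588 g
L-methionine: 0.487 g/L × 0.684 L = 0.333 g
HEPES: 1.4% w/v = 14 g/L → 14 × 0.684 L = 9.576 g

trehalose 16.211 g; EDTA 9.421 mL; hemin 0.773 mL; L-lysine hydrochloride 0.588 g; L-methionine 0.333 g; HEPES 9.576 g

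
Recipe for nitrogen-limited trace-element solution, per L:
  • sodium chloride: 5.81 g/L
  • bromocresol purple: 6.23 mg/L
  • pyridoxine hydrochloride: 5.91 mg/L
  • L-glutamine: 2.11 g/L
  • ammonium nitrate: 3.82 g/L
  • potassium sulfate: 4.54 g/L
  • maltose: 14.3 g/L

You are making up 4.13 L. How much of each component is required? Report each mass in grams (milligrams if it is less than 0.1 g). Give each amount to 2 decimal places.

Working volume: 4.13 L.
sodium chloride: 5.81 g/L × 4.13 L = 24.00 g
bromocresol purple: 6.23 mg/L × 4.13 L = 25.73 mg
pyridoxine hydrochloride: 5.91 mg/L × 4.13 L = 24.41 mg
L-glutamine: 2.11 g/L × 4.13 L = 8.71 g
ammonium nitrate: 3.82 g/L × 4.13 L = 15.78 g
potassium sulfate: 4.54 g/L × 4.13 L = 18.75 g
maltose: 14.3 g/L × 4.13 L = 59.06 g

sodium chloride 24.00 g; bromocresol purple 25.73 mg; pyridoxine hydrochloride 24.41 mg; L-glutamine 8.71 g; ammonium nitrate 15.78 g; potassium sulfate 18.75 g; maltose 59.06 g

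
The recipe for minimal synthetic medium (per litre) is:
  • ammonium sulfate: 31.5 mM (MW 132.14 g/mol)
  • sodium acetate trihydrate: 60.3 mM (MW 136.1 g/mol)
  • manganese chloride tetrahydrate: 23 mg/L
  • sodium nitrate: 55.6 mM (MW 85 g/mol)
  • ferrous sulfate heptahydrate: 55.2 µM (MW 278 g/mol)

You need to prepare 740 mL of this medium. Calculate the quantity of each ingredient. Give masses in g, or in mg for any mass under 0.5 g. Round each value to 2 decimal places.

ammonium sulfate 3.08 g; sodium acetate trihydrate 6.07 g; manganese chloride tetrahydrate 17.02 mg; sodium nitrate 3.50 g; ferrous sulfate heptahydrate 11.36 mg

Target volume = 740 mL = 0.74 L.
ammonium sulfate: 31.5 mmol/L × 132.14 g/mol × 0.74 L ÷ 1000 = 3.08 g
sodium acetate trihydrate: 60.3 mmol/L × 136.1 g/mol × 0.74 L ÷ 1000 = 6.07 g
manganese chloride tetrahydrate: 23 mg/L × 0.74 L = 17.02 mg
sodium nitrate: 55.6 mmol/L × 85 g/mol × 0.74 L ÷ 1000 = 3.50 g
ferrous sulfate heptahydrate: 55.2 µmol/L × 278 g/mol × 0.74 L ÷ 1000 = 11.36 mg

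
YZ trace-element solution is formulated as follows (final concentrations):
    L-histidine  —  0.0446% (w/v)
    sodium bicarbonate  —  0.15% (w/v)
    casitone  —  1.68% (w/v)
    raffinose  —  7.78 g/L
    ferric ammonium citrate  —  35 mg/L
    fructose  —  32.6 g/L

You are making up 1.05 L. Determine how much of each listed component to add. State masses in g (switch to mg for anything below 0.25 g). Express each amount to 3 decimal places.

Scale factor relative to 1 L: 1.05.
L-histidine: 0.0446% w/v = 0.446 g/L → 0.446 × 1.05 L = 0.468 g
sodium bicarbonate: 0.15 g per 100 mL × 1050 mL ÷ 100 = 1.575 g
casitone: 1.68 g per 100 mL × 1050 mL ÷ 100 = 17.640 g
raffinose: 7.78 g/L × 1.05 L = 8.169 g
ferric ammonium citrate: 35 mg/L × 1.05 L = 36.750 mg
fructose: 32.6 g/L × 1.05 L = 34.230 g

L-histidine 0.468 g; sodium bicarbonate 1.575 g; casitone 17.640 g; raffinose 8.169 g; ferric ammonium citrate 36.750 mg; fructose 34.230 g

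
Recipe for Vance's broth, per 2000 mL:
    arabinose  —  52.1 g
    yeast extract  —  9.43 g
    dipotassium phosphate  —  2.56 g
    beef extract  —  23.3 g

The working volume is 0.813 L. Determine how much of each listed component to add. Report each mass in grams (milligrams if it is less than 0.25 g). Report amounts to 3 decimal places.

arabinose 21.179 g; yeast extract 3.833 g; dipotassium phosphate 1.041 g; beef extract 9.471 g

Ratio of target to recipe volume: 813 / 2000 = 0.4065.
arabinose: 52.1 g × (813 mL / 2000 mL) = 21.179 g
yeast extract: 9.43 g × (813 mL / 2000 mL) = 3.833 g
dipotassium phosphate: 2.56 g × (813 mL / 2000 mL) = 1.041 g
beef extract: 23.3 g × (813 mL / 2000 mL) = 9.471 g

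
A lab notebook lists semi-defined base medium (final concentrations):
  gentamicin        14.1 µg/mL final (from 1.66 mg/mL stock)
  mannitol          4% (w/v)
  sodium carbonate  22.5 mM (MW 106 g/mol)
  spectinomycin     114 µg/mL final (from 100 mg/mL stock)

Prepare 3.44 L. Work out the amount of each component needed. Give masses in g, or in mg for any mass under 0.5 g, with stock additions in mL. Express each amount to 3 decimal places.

Working volume: 3.44 L.
gentamicin: dilute stock: 14.1 µg/mL × 3440 mL ÷ 1660 µg/mL = 29.219 mL
mannitol: 4% w/v = 40 g/L → 40 × 3.44 L = 137.600 g
sodium carbonate: 22.5 mmol/L × 106 g/mol × 3.44 L ÷ 1000 = 8.204 g
spectinomycin: C1V1 = C2V2 → 114 µg/mL × 3440 mL ÷ 100000 µg/mL = 3.922 mL

gentamicin 29.219 mL; mannitol 137.600 g; sodium carbonate 8.204 g; spectinomycin 3.922 mL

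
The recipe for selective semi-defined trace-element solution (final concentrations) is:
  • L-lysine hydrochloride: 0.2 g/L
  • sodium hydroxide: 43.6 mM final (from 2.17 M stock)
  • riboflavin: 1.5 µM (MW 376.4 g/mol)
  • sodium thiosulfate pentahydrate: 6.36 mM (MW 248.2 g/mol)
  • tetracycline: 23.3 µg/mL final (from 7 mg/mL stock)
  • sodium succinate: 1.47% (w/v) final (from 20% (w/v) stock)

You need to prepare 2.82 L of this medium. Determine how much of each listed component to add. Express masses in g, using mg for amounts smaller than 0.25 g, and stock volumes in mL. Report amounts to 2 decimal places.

L-lysine hydrochloride 0.56 g; sodium hydroxide 56.66 mL; riboflavin 1.59 mg; sodium thiosulfate pentahydrate 4.45 g; tetracycline 9.39 mL; sodium succinate 207.27 mL

Scale factor relative to 1 L: 2.82.
L-lysine hydrochloride: 0.2 g/L × 2.82 L = 0.56 g
sodium hydroxide: dilute stock: 43.6 mM × 2820 mL ÷ 2170 mM = 56.66 mL
riboflavin: 1.5 µmol/L × 376.4 g/mol × 2.82 L ÷ 1000 = 1.59 mg
sodium thiosulfate pentahydrate: 6.36 mmol/L × 248.2 g/mol × 2.82 L ÷ 1000 = 4.45 g
tetracycline: dilute stock: 23.3 µg/mL × 2820 mL ÷ 7000 µg/mL = 9.39 mL
sodium succinate: dilute stock: 1.47% ÷ 20% × 2820 mL = 207.27 mL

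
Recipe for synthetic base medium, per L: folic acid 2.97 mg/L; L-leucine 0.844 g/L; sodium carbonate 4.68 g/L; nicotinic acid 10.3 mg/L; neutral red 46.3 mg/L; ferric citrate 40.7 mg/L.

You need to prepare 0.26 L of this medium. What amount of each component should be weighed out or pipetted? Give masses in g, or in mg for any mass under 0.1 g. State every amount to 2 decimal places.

Scale factor relative to 1 L: 0.26.
folic acid: 2.97 mg/L × 0.26 L = 0.77 mg
L-leucine: 0.844 g/L × 0.26 L = 0.22 g
sodium carbonate: 4.68 g/L × 0.26 L = 1.22 g
nicotinic acid: 10.3 mg/L × 0.26 L = 2.68 mg
neutral red: 46.3 mg/L × 0.26 L = 12.04 mg
ferric citrate: 40.7 mg/L × 0.26 L = 10.58 mg

folic acid 0.77 mg; L-leucine 0.22 g; sodium carbonate 1.22 g; nicotinic acid 2.68 mg; neutral red 12.04 mg; ferric citrate 10.58 mg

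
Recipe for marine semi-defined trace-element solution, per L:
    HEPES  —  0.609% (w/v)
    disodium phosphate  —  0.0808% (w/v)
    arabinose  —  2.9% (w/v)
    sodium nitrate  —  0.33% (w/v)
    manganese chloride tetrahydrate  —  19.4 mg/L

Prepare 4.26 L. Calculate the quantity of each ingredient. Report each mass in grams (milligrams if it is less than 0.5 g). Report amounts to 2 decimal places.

Working volume: 4.26 L.
HEPES: 0.609% w/v = 6.09 g/L → 6.09 × 4.26 L = 25.94 g
disodium phosphate: 0.0808% w/v = 0.808 g/L → 0.808 × 4.26 L = 3.44 g
arabinose: 2.9 g per 100 mL × 4260 mL ÷ 100 = 123.54 g
sodium nitrate: 0.33% w/v = 3.3 g/L → 3.3 × 4.26 L = 14.06 g
manganese chloride tetrahydrate: 19.4 mg/L × 4.26 L = 82.64 mg

HEPES 25.94 g; disodium phosphate 3.44 g; arabinose 123.54 g; sodium nitrate 14.06 g; manganese chloride tetrahydrate 82.64 mg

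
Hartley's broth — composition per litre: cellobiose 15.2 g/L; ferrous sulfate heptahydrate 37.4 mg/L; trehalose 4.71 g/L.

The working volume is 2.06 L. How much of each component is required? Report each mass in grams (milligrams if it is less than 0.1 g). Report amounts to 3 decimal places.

Scale factor relative to 1 L: 2.06.
cellobiose: 15.2 g/L × 2.06 L = 31.312 g
ferrous sulfate heptahydrate: 37.4 mg/L × 2.06 L = 77.044 mg
trehalose: 4.71 g/L × 2.06 L = 9.703 g

cellobiose 31.312 g; ferrous sulfate heptahydrate 77.044 mg; trehalose 9.703 g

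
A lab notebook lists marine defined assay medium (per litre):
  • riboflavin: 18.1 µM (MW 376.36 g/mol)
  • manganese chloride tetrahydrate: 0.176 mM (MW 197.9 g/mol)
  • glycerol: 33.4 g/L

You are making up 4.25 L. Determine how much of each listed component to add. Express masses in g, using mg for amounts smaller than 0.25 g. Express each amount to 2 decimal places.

Scale factor relative to 1 L: 4.25.
riboflavin: 18.1 µmol/L × 376.36 g/mol × 4.25 L ÷ 1000 = 28.95 mg
manganese chloride tetrahydrate: 0.176 mmol/L × 197.9 mg/mmol × 4.25 L = 148.03 mg
glycerol: 33.4 g/L × 4.25 L = 141.95 g

riboflavin 28.95 mg; manganese chloride tetrahydrate 148.03 mg; glycerol 141.95 g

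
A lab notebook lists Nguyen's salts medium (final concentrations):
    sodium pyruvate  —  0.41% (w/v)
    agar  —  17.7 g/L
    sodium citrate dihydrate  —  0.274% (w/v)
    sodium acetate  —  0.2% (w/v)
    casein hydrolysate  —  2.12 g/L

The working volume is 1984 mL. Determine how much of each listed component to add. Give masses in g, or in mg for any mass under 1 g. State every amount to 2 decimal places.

sodium pyruvate 8.13 g; agar 35.12 g; sodium citrate dihydrate 5.44 g; sodium acetate 3.97 g; casein hydrolysate 4.21 g

Working volume: 1984 mL = 1.984 L.
sodium pyruvate: 0.41 g per 100 mL × 1984 mL ÷ 100 = 8.13 g
agar: 17.7 g/L × 1.984 L = 35.12 g
sodium citrate dihydrate: 0.274% w/v = 2.74 g/L → 2.74 × 1.984 L = 5.44 g
sodium acetate: 0.2% w/v = 2 g/L → 2 × 1.984 L = 3.97 g
casein hydrolysate: 2.12 g/L × 1.984 L = 4.21 g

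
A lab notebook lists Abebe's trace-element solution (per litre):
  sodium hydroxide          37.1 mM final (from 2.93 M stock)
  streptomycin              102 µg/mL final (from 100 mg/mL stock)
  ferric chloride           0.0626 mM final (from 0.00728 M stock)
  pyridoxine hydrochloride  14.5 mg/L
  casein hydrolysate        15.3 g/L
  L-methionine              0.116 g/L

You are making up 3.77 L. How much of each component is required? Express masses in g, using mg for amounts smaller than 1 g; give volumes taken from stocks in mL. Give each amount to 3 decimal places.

Scale factor relative to 1 L: 3.77.
sodium hydroxide: V = C2·V2/C1 = 37.1 mM × 3770 mL ÷ 2930 mM = 47.736 mL
streptomycin: V = C2·V2/C1 = 102 µg/mL × 3770 mL ÷ 100000 µg/mL = 3.845 mL
ferric chloride: dilute stock: 0.0626 mM × 3770 mL ÷ 7.28 mM = 32.418 mL
pyridoxine hydrochloride: 14.5 mg/L × 3.77 L = 54.665 mg
casein hydrolysate: 15.3 g/L × 3.77 L = 57.681 g
L-methionine: 0.116 g/L × 3.77 L = 0.43732 g = 437.320 mg

sodium hydroxide 47.736 mL; streptomycin 3.845 mL; ferric chloride 32.418 mL; pyridoxine hydrochloride 54.665 mg; casein hydrolysate 57.681 g; L-methionine 437.320 mg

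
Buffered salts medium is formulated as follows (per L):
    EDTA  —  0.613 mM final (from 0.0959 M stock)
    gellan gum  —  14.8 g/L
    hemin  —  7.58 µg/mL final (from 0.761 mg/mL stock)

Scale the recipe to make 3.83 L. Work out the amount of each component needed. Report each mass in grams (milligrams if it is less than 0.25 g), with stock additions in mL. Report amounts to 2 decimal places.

EDTA 24.48 mL; gellan gum 56.68 g; hemin 38.15 mL

Scale factor relative to 1 L: 3.83.
EDTA: V = C2·V2/C1 = 0.613 mM × 3830 mL ÷ 95.9 mM = 24.48 mL
gellan gum: 14.8 g/L × 3.83 L = 56.68 g
hemin: dilute stock: 7.58 µg/mL × 3830 mL ÷ 761 µg/mL = 38.15 mL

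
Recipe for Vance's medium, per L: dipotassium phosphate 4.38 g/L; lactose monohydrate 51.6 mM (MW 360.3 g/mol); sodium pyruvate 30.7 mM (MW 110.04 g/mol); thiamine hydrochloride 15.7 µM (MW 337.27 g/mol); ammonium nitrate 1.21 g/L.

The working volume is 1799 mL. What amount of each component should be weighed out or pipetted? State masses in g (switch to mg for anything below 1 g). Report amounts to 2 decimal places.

Target volume = 1799 mL = 1.799 L.
dipotassium phosphate: 4.38 g/L × 1.799 L = 7.88 g
lactose monohydrate: 51.6 mmol/L × 360.3 g/mol × 1.799 L ÷ 1000 = 33.45 g
sodium pyruvate: 30.7 mmol/L × 110.04 g/mol × 1.799 L ÷ 1000 = 6.08 g
thiamine hydrochloride: 15.7 µmol/L × 337.27 g/mol × 1.799 L ÷ 1000 = 9.53 mg
ammonium nitrate: 1.21 g/L × 1.799 L = 2.18 g

dipotassium phosphate 7.88 g; lactose monohydrate 33.45 g; sodium pyruvate 6.08 g; thiamine hydrochloride 9.53 mg; ammonium nitrate 2.18 g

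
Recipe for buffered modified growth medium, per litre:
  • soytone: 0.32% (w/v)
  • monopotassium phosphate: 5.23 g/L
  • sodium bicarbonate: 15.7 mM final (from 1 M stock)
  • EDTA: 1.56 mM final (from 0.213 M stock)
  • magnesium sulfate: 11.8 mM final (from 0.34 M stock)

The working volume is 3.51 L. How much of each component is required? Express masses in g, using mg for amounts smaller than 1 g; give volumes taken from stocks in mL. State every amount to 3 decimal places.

Working volume: 3.51 L.
soytone: 0.32% w/v = 3.2 g/L → 3.2 × 3.51 L = 11.232 g
monopotassium phosphate: 5.23 g/L × 3.51 L = 18.357 g
sodium bicarbonate: C1V1 = C2V2 → 15.7 mM × 3510 mL ÷ 1000 mM = 55.107 mL
EDTA: dilute stock: 1.56 mM × 3510 mL ÷ 213 mM = 25.707 mL
magnesium sulfate: V = C2·V2/C1 = 11.8 mM × 3510 mL ÷ 340 mM = 121.818 mL

soytone 11.232 g; monopotassium phosphate 18.357 g; sodium bicarbonate 55.107 mL; EDTA 25.707 mL; magnesium sulfate 121.818 mL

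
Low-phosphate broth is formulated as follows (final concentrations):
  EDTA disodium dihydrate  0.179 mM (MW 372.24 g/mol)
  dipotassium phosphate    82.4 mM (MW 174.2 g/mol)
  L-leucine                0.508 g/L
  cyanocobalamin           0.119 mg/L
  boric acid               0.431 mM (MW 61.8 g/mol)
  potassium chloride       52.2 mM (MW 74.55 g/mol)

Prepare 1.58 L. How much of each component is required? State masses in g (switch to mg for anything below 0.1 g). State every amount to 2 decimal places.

Working volume: 1.58 L.
EDTA disodium dihydrate: 0.179 mmol/L × 372.24 g/mol × 1.58 L ÷ 1000 = 0.11 g
dipotassium phosphate: 82.4 mmol/L × 174.2 g/mol × 1.58 L ÷ 1000 = 22.68 g
L-leucine: 0.508 g/L × 1.58 L = 0.80 g
cyanocobalamin: 0.119 mg/L × 1.58 L = 0.19 mg
boric acid: 0.431 mmol/L × 61.8 mg/mmol × 1.58 L = 42.08 mg
potassium chloride: 52.2 mmol/L × 74.55 g/mol × 1.58 L ÷ 1000 = 6.15 g

EDTA disodium dihydrate 0.11 g; dipotassium phosphate 22.68 g; L-leucine 0.80 g; cyanocobalamin 0.19 mg; boric acid 42.08 mg; potassium chloride 6.15 g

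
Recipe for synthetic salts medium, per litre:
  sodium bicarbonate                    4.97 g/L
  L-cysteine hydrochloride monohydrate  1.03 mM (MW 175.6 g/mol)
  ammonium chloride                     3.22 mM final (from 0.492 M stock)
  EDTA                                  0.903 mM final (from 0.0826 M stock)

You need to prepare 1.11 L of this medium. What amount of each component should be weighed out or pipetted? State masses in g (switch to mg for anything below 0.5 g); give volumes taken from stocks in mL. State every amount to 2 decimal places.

Working volume: 1.11 L.
sodium bicarbonate: 4.97 g/L × 1.11 L = 5.52 g
L-cysteine hydrochloride monohydrate: 1.03 mmol/L × 175.6 mg/mmol × 1.11 L = 200.76 mg
ammonium chloride: C1V1 = C2V2 → 3.22 mM × 1110 mL ÷ 492 mM = 7.26 mL
EDTA: V = C2·V2/C1 = 0.903 mM × 1110 mL ÷ 82.6 mM = 12.13 mL

sodium bicarbonate 5.52 g; L-cysteine hydrochloride monohydrate 200.76 mg; ammonium chloride 7.26 mL; EDTA 12.13 mL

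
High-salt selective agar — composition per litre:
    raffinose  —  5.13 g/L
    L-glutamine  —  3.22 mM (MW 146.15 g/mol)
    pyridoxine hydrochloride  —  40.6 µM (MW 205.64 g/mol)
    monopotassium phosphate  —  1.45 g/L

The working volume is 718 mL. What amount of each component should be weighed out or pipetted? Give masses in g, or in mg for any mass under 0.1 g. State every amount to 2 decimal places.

raffinose 3.68 g; L-glutamine 0.34 g; pyridoxine hydrochloride 5.99 mg; monopotassium phosphate 1.04 g

Target volume = 718 mL = 0.718 L.
raffinose: 5.13 g/L × 0.718 L = 3.68 g
L-glutamine: 3.22 mmol/L × 146.15 g/mol × 0.718 L ÷ 1000 = 0.34 g
pyridoxine hydrochloride: 40.6 µmol/L × 205.64 g/mol × 0.718 L ÷ 1000 = 5.99 mg
monopotassium phosphate: 1.45 g/L × 0.718 L = 1.04 g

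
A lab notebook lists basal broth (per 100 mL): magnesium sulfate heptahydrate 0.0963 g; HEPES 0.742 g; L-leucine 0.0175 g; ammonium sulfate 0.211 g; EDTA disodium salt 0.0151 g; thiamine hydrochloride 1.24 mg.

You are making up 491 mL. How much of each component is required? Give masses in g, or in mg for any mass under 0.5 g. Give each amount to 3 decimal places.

Scale factor = 491 mL / 100 mL = 4.91.
magnesium sulfate heptahydrate: 0.0963 g × (491 mL / 100 mL) = 0.472833 g = 472.833 mg
HEPES: 0.742 g × (491 mL / 100 mL) = 3.643 g
L-leucine: 0.0175 g × (491 mL / 100 mL) = 0.085925 g = 85.925 mg
ammonium sulfate: 0.211 g × (491 mL / 100 mL) = 1.036 g
EDTA disodium salt: 0.0151 g × (491 mL / 100 mL) = 0.074141 g = 74.141 mg
thiamine hydrochloride: 1.24 mg × (491 mL / 100 mL) = 6.088 mg

magnesium sulfate heptahydrate 472.833 mg; HEPES 3.643 g; L-leucine 85.925 mg; ammonium sulfate 1.036 g; EDTA disodium salt 74.141 mg; thiamine hydrochloride 6.088 mg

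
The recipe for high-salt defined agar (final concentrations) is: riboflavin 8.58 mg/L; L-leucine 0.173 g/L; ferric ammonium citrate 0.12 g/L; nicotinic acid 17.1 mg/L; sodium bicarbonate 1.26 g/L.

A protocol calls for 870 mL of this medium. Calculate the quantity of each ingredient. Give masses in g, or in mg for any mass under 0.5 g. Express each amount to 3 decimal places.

Working volume: 870 mL = 0.87 L.
riboflavin: 8.58 mg/L × 0.87 L = 7.465 mg
L-leucine: 0.173 g/L × 0.87 L = 0.15051 g = 150.510 mg
ferric ammonium citrate: 0.12 g/L × 0.87 L = 0.1044 g = 104.400 mg
nicotinic acid: 17.1 mg/L × 0.87 L = 14.877 mg
sodium bicarbonate: 1.26 g/L × 0.87 L = 1.096 g

riboflavin 7.465 mg; L-leucine 150.510 mg; ferric ammonium citrate 104.400 mg; nicotinic acid 14.877 mg; sodium bicarbonate 1.096 g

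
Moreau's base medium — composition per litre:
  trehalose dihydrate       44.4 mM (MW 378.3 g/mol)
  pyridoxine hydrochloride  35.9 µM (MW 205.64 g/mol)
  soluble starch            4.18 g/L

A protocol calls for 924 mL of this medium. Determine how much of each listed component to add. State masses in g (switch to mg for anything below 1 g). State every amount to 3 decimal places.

Scale factor relative to 1 L: 0.924.
trehalose dihydrate: 44.4 mmol/L × 378.3 g/mol × 0.924 L ÷ 1000 = 15.520 g
pyridoxine hydrochloride: 35.9 µmol/L × 205.64 g/mol × 0.924 L ÷ 1000 = 6.821 mg
soluble starch: 4.18 g/L × 0.924 L = 3.862 g

trehalose dihydrate 15.520 g; pyridoxine hydrochloride 6.821 mg; soluble starch 3.862 g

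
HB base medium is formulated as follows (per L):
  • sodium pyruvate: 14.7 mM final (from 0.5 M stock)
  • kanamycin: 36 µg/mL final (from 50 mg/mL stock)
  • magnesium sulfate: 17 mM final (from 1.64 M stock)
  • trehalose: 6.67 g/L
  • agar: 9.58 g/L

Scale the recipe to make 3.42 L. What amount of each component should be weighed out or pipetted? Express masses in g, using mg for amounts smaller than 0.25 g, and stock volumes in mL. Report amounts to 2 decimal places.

Working volume: 3.42 L.
sodium pyruvate: V = C2·V2/C1 = 14.7 mM × 3420 mL ÷ 500 mM = 100.55 mL
kanamycin: C1V1 = C2V2 → 36 µg/mL × 3420 mL ÷ 50000 µg/mL = 2.46 mL
magnesium sulfate: C1V1 = C2V2 → 17 mM × 3420 mL ÷ 1640 mM = 35.45 mL
trehalose: 6.67 g/L × 3.42 L = 22.81 g
agar: 9.58 g/L × 3.42 L = 32.76 g

sodium pyruvate 100.55 mL; kanamycin 2.46 mL; magnesium sulfate 35.45 mL; trehalose 22.81 g; agar 32.76 g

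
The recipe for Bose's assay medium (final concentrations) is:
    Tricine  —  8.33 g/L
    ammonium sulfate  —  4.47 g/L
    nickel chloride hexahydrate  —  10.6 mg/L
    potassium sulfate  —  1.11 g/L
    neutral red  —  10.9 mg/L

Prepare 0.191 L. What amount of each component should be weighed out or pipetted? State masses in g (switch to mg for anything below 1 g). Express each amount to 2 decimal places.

Tricine 1.59 g; ammonium sulfate 853.77 mg; nickel chloride hexahydrate 2.02 mg; potassium sulfate 212.01 mg; neutral red 2.08 mg

Scale factor relative to 1 L: 0.191.
Tricine: 8.33 g/L × 0.191 L = 1.59 g
ammonium sulfate: 4.47 g/L × 0.191 L = 0.85377 g = 853.77 mg
nickel chloride hexahydrate: 10.6 mg/L × 0.191 L = 2.02 mg
potassium sulfate: 1.11 g/L × 0.191 L = 0.21201 g = 212.01 mg
neutral red: 10.9 mg/L × 0.191 L = 2.08 mg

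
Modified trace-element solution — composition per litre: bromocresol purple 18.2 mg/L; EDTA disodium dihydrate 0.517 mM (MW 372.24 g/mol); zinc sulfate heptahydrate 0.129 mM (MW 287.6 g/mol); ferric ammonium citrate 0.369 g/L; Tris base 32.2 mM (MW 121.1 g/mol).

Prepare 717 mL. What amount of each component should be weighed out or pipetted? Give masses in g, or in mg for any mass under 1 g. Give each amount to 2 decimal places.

bromocresol purple 13.05 mg; EDTA disodium dihydrate 137.99 mg; zinc sulfate heptahydrate 26.60 mg; ferric ammonium citrate 264.57 mg; Tris base 2.80 g

Scale factor relative to 1 L: 0.717.
bromocresol purple: 18.2 mg/L × 0.717 L = 13.05 mg
EDTA disodium dihydrate: 0.517 mmol/L × 372.24 mg/mmol × 0.717 L = 137.99 mg
zinc sulfate heptahydrate: 0.129 mmol/L × 287.6 mg/mmol × 0.717 L = 26.60 mg
ferric ammonium citrate: 0.369 g/L × 0.717 L = 0.264573 g = 264.57 mg
Tris base: 32.2 mmol/L × 121.1 g/mol × 0.717 L ÷ 1000 = 2.80 g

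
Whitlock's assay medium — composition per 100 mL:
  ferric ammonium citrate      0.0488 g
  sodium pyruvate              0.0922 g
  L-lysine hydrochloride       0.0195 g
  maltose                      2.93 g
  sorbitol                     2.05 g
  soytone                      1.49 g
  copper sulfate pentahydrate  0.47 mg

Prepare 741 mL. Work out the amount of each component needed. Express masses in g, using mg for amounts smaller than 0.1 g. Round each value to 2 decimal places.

ferric ammonium citrate 0.36 g; sodium pyruvate 0.68 g; L-lysine hydrochloride 0.14 g; maltose 21.71 g; sorbitol 15.19 g; soytone 11.04 g; copper sulfate pentahydrate 3.48 mg

Scale factor = 741 mL / 100 mL = 7.41.
ferric ammonium citrate: 0.0488 g × (741 mL / 100 mL) = 0.36 g
sodium pyruvate: 0.0922 g × (741 mL / 100 mL) = 0.68 g
L-lysine hydrochloride: 0.0195 g × (741 mL / 100 mL) = 0.14 g
maltose: 2.93 g × (741 mL / 100 mL) = 21.71 g
sorbitol: 2.05 g × (741 mL / 100 mL) = 15.19 g
soytone: 1.49 g × (741 mL / 100 mL) = 11.04 g
copper sulfate pentahydrate: 0.47 mg × (741 mL / 100 mL) = 3.48 mg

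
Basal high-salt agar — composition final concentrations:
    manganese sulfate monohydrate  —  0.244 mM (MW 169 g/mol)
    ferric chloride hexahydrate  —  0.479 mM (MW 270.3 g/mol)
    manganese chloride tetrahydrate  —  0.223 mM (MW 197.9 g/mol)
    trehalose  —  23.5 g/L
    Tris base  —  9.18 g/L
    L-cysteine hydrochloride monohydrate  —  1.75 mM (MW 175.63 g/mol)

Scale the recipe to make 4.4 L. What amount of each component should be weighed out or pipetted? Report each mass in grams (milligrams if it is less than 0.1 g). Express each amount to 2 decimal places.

manganese sulfate monohydrate 0.18 g; ferric chloride hexahydrate 0.57 g; manganese chloride tetrahydrate 0.19 g; trehalose 103.40 g; Tris base 40.39 g; L-cysteine hydrochloride monohydrate 1.35 g

Scale factor relative to 1 L: 4.4.
manganese sulfate monohydrate: 0.244 mmol/L × 169 g/mol × 4.4 L ÷ 1000 = 0.18 g
ferric chloride hexahydrate: 0.479 mmol/L × 270.3 g/mol × 4.4 L ÷ 1000 = 0.57 g
manganese chloride tetrahydrate: 0.223 mmol/L × 197.9 g/mol × 4.4 L ÷ 1000 = 0.19 g
trehalose: 23.5 g/L × 4.4 L = 103.40 g
Tris base: 9.18 g/L × 4.4 L = 40.39 g
L-cysteine hydrochloride monohydrate: 1.75 mmol/L × 175.63 g/mol × 4.4 L ÷ 1000 = 1.35 g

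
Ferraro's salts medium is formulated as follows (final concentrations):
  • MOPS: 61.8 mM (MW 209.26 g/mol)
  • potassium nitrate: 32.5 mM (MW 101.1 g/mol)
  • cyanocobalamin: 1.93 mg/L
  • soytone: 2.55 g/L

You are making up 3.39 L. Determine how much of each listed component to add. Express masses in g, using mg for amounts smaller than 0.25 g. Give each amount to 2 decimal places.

MOPS 43.84 g; potassium nitrate 11.14 g; cyanocobalamin 6.54 mg; soytone 8.64 g

Working volume: 3.39 L.
MOPS: 61.8 mmol/L × 209.26 g/mol × 3.39 L ÷ 1000 = 43.84 g
potassium nitrate: 32.5 mmol/L × 101.1 g/mol × 3.39 L ÷ 1000 = 11.14 g
cyanocobalamin: 1.93 mg/L × 3.39 L = 6.54 mg
soytone: 2.55 g/L × 3.39 L = 8.64 g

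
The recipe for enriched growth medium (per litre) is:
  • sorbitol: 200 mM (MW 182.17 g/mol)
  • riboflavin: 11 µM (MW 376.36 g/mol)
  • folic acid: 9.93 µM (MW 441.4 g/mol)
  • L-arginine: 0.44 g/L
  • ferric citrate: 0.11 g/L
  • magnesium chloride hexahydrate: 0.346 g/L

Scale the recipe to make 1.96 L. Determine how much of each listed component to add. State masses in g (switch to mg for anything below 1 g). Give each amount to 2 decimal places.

sorbitol 71.41 g; riboflavin 8.11 mg; folic acid 8.59 mg; L-arginine 862.40 mg; ferric citrate 215.60 mg; magnesium chloride hexahydrate 678.16 mg

Working volume: 1.96 L.
sorbitol: 200 mmol/L × 182.17 g/mol × 1.96 L ÷ 1000 = 71.41 g
riboflavin: 11 µmol/L × 376.36 g/mol × 1.96 L ÷ 1000 = 8.11 mg
folic acid: 9.93 µmol/L × 441.4 g/mol × 1.96 L ÷ 1000 = 8.59 mg
L-arginine: 0.44 g/L × 1.96 L = 0.8624 g = 862.40 mg
ferric citrate: 0.11 g/L × 1.96 L = 0.2156 g = 215.60 mg
magnesium chloride hexahydrate: 0.346 g/L × 1.96 L = 0.67816 g = 678.16 mg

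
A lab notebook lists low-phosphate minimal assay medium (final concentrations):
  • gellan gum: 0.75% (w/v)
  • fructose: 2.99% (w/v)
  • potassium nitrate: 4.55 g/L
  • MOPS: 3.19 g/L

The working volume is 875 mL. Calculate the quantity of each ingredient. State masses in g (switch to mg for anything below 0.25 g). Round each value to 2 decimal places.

Scale factor relative to 1 L: 0.875.
gellan gum: 0.75% w/v = 7.5 g/L → 7.5 × 0.875 L = 6.56 g
fructose: 2.99% w/v = 29.9 g/L → 29.9 × 0.875 L = 26.16 g
potassium nitrate: 4.55 g/L × 0.875 L = 3.98 g
MOPS: 3.19 g/L × 0.875 L = 2.79 g

gellan gum 6.56 g; fructose 26.16 g; potassium nitrate 3.98 g; MOPS 2.79 g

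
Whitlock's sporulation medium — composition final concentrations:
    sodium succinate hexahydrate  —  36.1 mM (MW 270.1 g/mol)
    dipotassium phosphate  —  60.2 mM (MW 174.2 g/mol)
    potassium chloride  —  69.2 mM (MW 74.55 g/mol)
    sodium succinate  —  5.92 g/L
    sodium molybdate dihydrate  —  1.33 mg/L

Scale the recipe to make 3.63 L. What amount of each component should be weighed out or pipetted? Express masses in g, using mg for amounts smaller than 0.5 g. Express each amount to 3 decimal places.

sodium succinate hexahydrate 35.395 g; dipotassium phosphate 38.067 g; potassium chloride 18.727 g; sodium succinate 21.490 g; sodium molybdate dihydrate 4.828 mg

Scale factor relative to 1 L: 3.63.
sodium succinate hexahydrate: 36.1 mmol/L × 270.1 g/mol × 3.63 L ÷ 1000 = 35.395 g
dipotassium phosphate: 60.2 mmol/L × 174.2 g/mol × 3.63 L ÷ 1000 = 38.067 g
potassium chloride: 69.2 mmol/L × 74.55 g/mol × 3.63 L ÷ 1000 = 18.727 g
sodium succinate: 5.92 g/L × 3.63 L = 21.490 g
sodium molybdate dihydrate: 1.33 mg/L × 3.63 L = 4.828 mg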